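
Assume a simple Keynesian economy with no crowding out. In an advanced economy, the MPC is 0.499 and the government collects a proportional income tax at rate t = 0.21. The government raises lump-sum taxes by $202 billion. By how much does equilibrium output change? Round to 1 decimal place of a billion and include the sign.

A lump-sum tax change of +$202 billion shifts disposable income by −$202 billion; first-round consumption changes by −c × ΔT = −0.499 × (+$202 billion) = −$100.798 billion.
Expenditure multiplier = 1/(1 − c(1−t)) = 1/(1 − 0.499×0.79) = 1/0.60579 ≈ 1.651.
The tax multiplier is −c × k ≈ −0.824, so ΔY = k × (−c·ΔT) = (−$100.798 billion) / 0.60579 ≈ −$166.4 billion.

−$166.4 billion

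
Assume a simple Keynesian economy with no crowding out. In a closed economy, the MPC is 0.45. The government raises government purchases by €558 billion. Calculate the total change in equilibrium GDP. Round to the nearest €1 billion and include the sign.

Government-spending multiplier = 1/(1 − MPC) = 1/(1 − 0.45) = 1/0.55 ≈ 1.818.
ΔY = k × ΔG = (+€558 billion) / 0.55 ≈ +€1,015 billion.

+€1,015 billion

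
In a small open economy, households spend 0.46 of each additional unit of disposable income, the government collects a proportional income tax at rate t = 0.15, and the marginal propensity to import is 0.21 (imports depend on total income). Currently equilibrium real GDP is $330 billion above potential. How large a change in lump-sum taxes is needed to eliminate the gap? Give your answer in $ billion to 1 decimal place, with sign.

Spending multiplier = 1/(1 − c(1−t) + m) = 1/(1 − 0.46×0.85 + 0.21) = 1/0.819 ≈ 1.221.
Tax multiplier = −c·k = −0.46/0.819 ≈ −0.562. Need ΔY = −$330 billion, so ΔT = ΔY/(−c·k) = −(−$330 billion) × 0.819 / 0.46 ≈ +$587.5 billion.
The government should raise lump-sum taxes by $587.5 billion.

+$587.5 billion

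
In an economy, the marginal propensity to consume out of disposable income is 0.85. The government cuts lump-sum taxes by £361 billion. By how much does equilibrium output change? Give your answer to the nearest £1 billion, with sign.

A lump-sum tax change of −£361 billion shifts disposable income by +£361 billion; first-round consumption changes by −c × ΔT = −0.85 × (−£361 billion) = +£306.85 billion.
Expenditure multiplier = 1/(1 − MPC) = 1/(1 − 0.85) = 1/0.15 ≈ 6.667.
The tax multiplier is −c × k ≈ −5.667, so ΔY = k × (−c·ΔT) = (+£306.85 billion) / 0.15 ≈ +£2,046 billion.

+£2,046 billion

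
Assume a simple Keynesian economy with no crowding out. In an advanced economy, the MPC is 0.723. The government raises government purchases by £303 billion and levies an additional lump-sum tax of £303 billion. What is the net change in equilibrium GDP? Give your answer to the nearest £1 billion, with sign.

Expenditure multiplier = 1/(1 − MPC) = 1/(1 − 0.723) = 1/0.277 ≈ 3.61.
ΔG contributes k·ΔG = (+£303 billion) / 0.277 ≈ +£1,093.9 billion.
ΔT of +£303 billion changes first-round spending by −c·ΔT = −£219.069 billion, contributing k·(−c·ΔT) = (−£219.069 billion) / 0.277 ≈ −£790.9 billion.
With ΔG = ΔT and no other leakages, the balanced-budget multiplier is 1, so ΔY = ΔG = +£303 billion.

+£303 billion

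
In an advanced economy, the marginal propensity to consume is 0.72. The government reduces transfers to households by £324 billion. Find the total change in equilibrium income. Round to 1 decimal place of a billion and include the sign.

The transfer change shifts disposable income by −£324 billion, so first-round consumption changes by c·ΔTR = 0.72 × (−£324 billion) = −£233.28 billion.
Expenditure multiplier = 1/(1 − MPC) = 1/(1 − 0.72) = 1/0.28 ≈ 3.571.
The transfer multiplier is c × k ≈ 2.571, so ΔY = k × (c·ΔTR) = (−£233.28 billion) / 0.28 ≈ −£833.1 billion.

−£833.1 billion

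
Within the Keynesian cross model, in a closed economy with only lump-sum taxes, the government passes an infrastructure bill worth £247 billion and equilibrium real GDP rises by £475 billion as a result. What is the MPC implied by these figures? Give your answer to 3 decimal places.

Implied spending multiplier k = ΔY/ΔG = 475/247 ≈ 1.9231.
Since k = 1/(1 − MPC), MPC = 1 − 1/k = 1 − ΔG/ΔY = 1 − 247/475 = 0.480.

0.480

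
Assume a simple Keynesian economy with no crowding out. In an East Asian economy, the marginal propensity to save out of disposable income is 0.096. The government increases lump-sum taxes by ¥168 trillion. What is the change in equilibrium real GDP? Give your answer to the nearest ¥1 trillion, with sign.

MPC = 1 − MPS = 1 − 0.096 = 0.904.
A lump-sum tax change of +¥168 trillion shifts disposable income by −¥168 trillion; first-round consumption changes by −c × ΔT = −0.904 × (+¥168 trillion) = −¥151.872 trillion.
Expenditure multiplier = 1/(1 − MPC) = 1/(1 − 0.904) = 1/0.096 ≈ 10.417.
The tax multiplier is −c × k ≈ −9.417, so ΔY = k × (−c·ΔT) = (−¥151.872 trillion) / 0.096 = −¥1,582 trillion.

−¥1,582 trillion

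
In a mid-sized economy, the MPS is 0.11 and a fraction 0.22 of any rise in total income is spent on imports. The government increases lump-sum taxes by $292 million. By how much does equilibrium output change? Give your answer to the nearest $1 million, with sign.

MPC = 1 − MPS = 1 − 0.11 = 0.89.
A lump-sum tax change of +$292 million shifts disposable income by −$292 million; first-round consumption changes by −c × ΔT = −0.89 × (+$292 million) = −$259.88 million.
Expenditure multiplier = 1/(1 − c + m) = 1/(1 − 0.89 + 0.22) = 1/0.33 ≈ 3.03.
The tax multiplier is −c × k ≈ −2.697, so ΔY = k × (−c·ΔT) = (−$259.88 million) / 0.33 ≈ −$788 million.

−$788 million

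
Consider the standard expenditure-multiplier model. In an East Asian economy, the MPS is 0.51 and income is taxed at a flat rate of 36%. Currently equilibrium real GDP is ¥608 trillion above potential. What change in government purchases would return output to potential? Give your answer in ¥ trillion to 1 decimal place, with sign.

MPC = 1 − MPS = 1 − 0.51 = 0.49.
Spending multiplier = 1/(1 − c(1−t)) = 1/(1 − 0.49×0.64) = 1/0.6864 ≈ 1.457.
Need ΔY = −¥608 trillion, so ΔG = ΔY/k = (−¥608 trillion) × 0.6864 ≈ −¥417.3 trillion.
The government should cut government purchases by ¥417.3 trillion.

−¥417.3 trillion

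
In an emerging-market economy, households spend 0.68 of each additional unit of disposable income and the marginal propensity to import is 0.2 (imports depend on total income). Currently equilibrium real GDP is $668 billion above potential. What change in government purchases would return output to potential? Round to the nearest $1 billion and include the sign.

Spending multiplier = 1/(1 − c + m) = 1/(1 − 0.68 + 0.2) = 1/0.52 ≈ 1.923.
Need ΔY = −$668 billion, so ΔG = ΔY/k = (−$668 billion) × 0.52 ≈ −$347 billion.
The government should cut government purchases by $347 billion.

−$347 billion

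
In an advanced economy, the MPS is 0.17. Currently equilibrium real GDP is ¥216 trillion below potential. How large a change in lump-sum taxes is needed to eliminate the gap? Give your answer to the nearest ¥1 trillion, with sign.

−¥44 trillion

MPC = 1 − MPS = 1 − 0.17 = 0.83.
Spending multiplier = 1/(1 − MPC) = 1/(1 − 0.83) = 1/0.17 ≈ 5.882.
Tax multiplier = −c·k = −0.83/0.17 ≈ −4.882. Need ΔY = +¥216 trillion, so ΔT = ΔY/(−c·k) = −(+¥216 trillion) × 0.17 / 0.83 ≈ −¥44 trillion.
The government should cut lump-sum taxes by ¥44 trillion.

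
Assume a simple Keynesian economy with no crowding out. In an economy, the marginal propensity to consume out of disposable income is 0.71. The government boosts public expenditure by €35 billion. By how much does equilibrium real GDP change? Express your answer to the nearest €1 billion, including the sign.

+€121 billion

Expenditure multiplier = 1/(1 − MPC) = 1/(1 − 0.71) = 1/0.29 ≈ 3.448.
ΔY = k × ΔG = (+€35 billion) / 0.29 ≈ +€121 billion.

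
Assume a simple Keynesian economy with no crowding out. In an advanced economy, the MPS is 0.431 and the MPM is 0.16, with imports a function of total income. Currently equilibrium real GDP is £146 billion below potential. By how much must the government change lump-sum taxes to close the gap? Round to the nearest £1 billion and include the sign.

−£152 billion

MPC = 1 − MPS = 1 − 0.431 = 0.569.
Spending multiplier = 1/(1 − c + m) = 1/(1 − 0.569 + 0.16) = 1/0.591 ≈ 1.692.
Tax multiplier = −c·k = −0.569/0.591 ≈ −0.963. Need ΔY = +£146 billion, so ΔT = ΔY/(−c·k) = −(+£146 billion) × 0.591 / 0.569 ≈ −£152 billion.
The government should cut lump-sum taxes by £152 billion.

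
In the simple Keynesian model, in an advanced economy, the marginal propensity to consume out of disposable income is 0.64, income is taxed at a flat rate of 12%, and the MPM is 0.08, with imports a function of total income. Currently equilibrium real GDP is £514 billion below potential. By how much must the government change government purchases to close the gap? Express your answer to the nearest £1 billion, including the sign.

+£266 billion

Spending multiplier = 1/(1 − c(1−t) + m) = 1/(1 − 0.64×0.88 + 0.08) = 1/0.5168 ≈ 1.935.
Need ΔY = +£514 billion, so ΔG = ΔY/k = (+£514 billion) × 0.5168 ≈ +£266 billion.
The government should increase government purchases by £266 billion.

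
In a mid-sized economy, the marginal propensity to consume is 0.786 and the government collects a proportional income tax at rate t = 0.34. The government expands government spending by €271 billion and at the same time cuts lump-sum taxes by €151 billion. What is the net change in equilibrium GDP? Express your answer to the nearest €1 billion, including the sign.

+€810 billion

Expenditure multiplier = 1/(1 − c(1−t)) = 1/(1 − 0.786×0.66) = 1/0.48124 ≈ 2.078.
ΔG contributes k·ΔG = (+€271 billion) / 0.48124 ≈ +€563.1 billion.
ΔT of −€151 billion changes first-round spending by −c·ΔT = +€118.686 billion, contributing k·(−c·ΔT) = (+€118.686 billion) / 0.48124 ≈ +€246.6 billion.
Net ΔY = k(ΔG − c·ΔT) = (+€389.686 billion) / 0.48124 ≈ +€810 billion.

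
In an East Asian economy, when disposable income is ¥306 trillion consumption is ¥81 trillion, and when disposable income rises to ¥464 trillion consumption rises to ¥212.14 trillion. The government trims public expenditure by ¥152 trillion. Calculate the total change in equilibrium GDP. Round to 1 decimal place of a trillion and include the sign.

−¥894.1 trillion

MPC = ΔC/ΔYd = (212.14 − 81)/(464 − 306) = 131.14/158 = 0.83.
Government-spending multiplier = 1/(1 − MPC) = 1/(1 − 0.83) = 1/0.17 ≈ 5.882.
ΔY = k × ΔG = (−¥152 trillion) / 0.17 ≈ −¥894.1 trillion.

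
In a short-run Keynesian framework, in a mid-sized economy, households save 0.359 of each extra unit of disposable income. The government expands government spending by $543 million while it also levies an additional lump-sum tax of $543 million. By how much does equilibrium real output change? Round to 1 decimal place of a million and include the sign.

+$543.0 million

MPC = 1 − MPS = 1 − 0.359 = 0.641.
Expenditure multiplier = 1/(1 − MPC) = 1/(1 − 0.641) = 1/0.359 ≈ 2.786.
ΔG contributes k·ΔG = (+$543 million) / 0.359 ≈ +$1,512.5 million.
ΔT of +$543 million changes first-round spending by −c·ΔT = −$348.063 million, contributing k·(−c·ΔT) = (−$348.063 million) / 0.359 ≈ −$969.5 million.
With ΔG = ΔT and no other leakages, the balanced-budget multiplier is 1, so ΔY = ΔG = +$543 million.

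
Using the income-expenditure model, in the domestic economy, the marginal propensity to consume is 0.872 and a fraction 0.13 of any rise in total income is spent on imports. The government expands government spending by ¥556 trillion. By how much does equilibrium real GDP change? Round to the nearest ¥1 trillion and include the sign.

+¥2,155 trillion

Expenditure multiplier = 1/(1 − c + m) = 1/(1 − 0.872 + 0.13) = 1/0.258 ≈ 3.876.
ΔY = k × ΔG = (+¥556 trillion) / 0.258 ≈ +¥2,155 trillion.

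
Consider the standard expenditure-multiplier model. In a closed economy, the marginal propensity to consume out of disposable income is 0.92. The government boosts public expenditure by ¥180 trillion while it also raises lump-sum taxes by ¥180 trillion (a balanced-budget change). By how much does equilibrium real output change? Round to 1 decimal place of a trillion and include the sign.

Expenditure multiplier = 1/(1 − MPC) = 1/(1 − 0.92) = 1/0.08 = 12.5.
ΔG contributes k·ΔG = (+¥180 trillion) / 0.08 = +¥2,250 trillion.
ΔT of +¥180 trillion changes first-round spending by −c·ΔT = −¥165.6 trillion, contributing k·(−c·ΔT) = (−¥165.6 trillion) / 0.08 = −¥2,070 trillion.
With ΔG = ΔT and no other leakages, the balanced-budget multiplier is 1, so ΔY = ΔG = +¥180 trillion.

+¥180.0 trillion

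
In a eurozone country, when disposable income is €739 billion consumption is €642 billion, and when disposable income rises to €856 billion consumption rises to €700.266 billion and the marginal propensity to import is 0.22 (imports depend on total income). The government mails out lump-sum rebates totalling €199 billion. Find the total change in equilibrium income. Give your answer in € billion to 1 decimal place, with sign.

+€137.3 billion

MPC = ΔC/ΔYd = (700.266 − 642)/(856 − 739) = 58.266/117 = 0.498.
A lump-sum tax change of −€199 billion shifts disposable income by +€199 billion; first-round consumption changes by −c × ΔT = −0.498 × (−€199 billion) = +€99.102 billion.
Expenditure multiplier = 1/(1 − c + m) = 1/(1 − 0.498 + 0.22) = 1/0.722 ≈ 1.385.
The tax multiplier is −c × k ≈ −0.69, so ΔY = k × (−c·ΔT) = (+€99.102 billion) / 0.722 ≈ +€137.3 billion.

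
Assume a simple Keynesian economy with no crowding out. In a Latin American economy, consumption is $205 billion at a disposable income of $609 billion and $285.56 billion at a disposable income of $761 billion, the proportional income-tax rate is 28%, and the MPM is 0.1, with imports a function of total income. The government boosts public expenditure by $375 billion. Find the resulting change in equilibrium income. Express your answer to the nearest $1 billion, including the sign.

+$522 billion

MPC = ΔC/ΔYd = (285.56 − 205)/(761 − 609) = 80.56/152 = 0.53.
Expenditure multiplier = 1/(1 − c(1−t) + m) = 1/(1 − 0.53×0.72 + 0.1) = 1/0.7184 ≈ 1.392.
ΔY = k × ΔG = (+$375 billion) / 0.7184 ≈ +$522 billion.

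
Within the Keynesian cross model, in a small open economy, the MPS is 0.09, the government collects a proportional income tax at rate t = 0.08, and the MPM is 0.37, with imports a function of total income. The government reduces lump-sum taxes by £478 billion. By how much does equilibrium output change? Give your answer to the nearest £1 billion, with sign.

+£816 billion

MPC = 1 − MPS = 1 − 0.09 = 0.91.
A lump-sum tax change of −£478 billion shifts disposable income by +£478 billion; first-round consumption changes by −c × ΔT = −0.91 × (−£478 billion) = +£434.98 billion.
Expenditure multiplier = 1/(1 − c(1−t) + m) = 1/(1 − 0.91×0.92 + 0.37) = 1/0.5328 ≈ 1.877.
The tax multiplier is −c × k ≈ −1.708, so ΔY = k × (−c·ΔT) = (+£434.98 billion) / 0.5328 ≈ +£816 billion.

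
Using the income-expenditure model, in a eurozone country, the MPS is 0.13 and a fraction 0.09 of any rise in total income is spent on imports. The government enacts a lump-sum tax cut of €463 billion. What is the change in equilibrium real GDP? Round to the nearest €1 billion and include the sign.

MPC = 1 − MPS = 1 − 0.13 = 0.87.
A lump-sum tax change of −€463 billion shifts disposable income by +€463 billion; first-round consumption changes by −c × ΔT = −0.87 × (−€463 billion) = +€402.81 billion.
Expenditure multiplier = 1/(1 − c + m) = 1/(1 − 0.87 + 0.09) = 1/0.22 ≈ 4.545.
The tax multiplier is −c × k ≈ −3.955, so ΔY = k × (−c·ΔT) = (+€402.81 billion) / 0.22 ≈ +€1,831 billion.

+€1,831 billion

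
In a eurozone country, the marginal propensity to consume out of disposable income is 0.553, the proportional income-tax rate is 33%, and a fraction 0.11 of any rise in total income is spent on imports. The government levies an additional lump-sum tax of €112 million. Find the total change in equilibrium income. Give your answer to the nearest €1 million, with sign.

−€84 million

A lump-sum tax change of +€112 million shifts disposable income by −€112 million; first-round consumption changes by −c × ΔT = −0.553 × (+€112 million) = −€61.936 million.
Expenditure multiplier = 1/(1 − c(1−t) + m) = 1/(1 − 0.553×0.67 + 0.11) = 1/0.73949 ≈ 1.352.
The tax multiplier is −c × k ≈ −0.748, so ΔY = k × (−c·ΔT) = (−€61.936 million) / 0.73949 ≈ −€84 million.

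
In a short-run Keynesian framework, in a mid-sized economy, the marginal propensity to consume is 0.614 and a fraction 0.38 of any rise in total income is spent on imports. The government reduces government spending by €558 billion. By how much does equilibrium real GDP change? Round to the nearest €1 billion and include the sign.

−€728 billion

Spending multiplier = 1/(1 − c + m) = 1/(1 − 0.614 + 0.38) = 1/0.766 ≈ 1.305.
ΔY = k × ΔG = (−€558 billion) / 0.766 ≈ −€728 billion.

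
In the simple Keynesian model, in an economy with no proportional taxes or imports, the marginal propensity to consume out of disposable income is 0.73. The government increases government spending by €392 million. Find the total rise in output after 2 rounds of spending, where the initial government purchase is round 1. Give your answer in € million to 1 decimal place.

Round 1 adds ΔG = €392 million; each later round is MPC = 0.73 times the previous.
After 2 rounds: 392 + 286.16 = ΔG·(1 − c^2)/(1 − c) = 392 × (1 − 0.5329)/0.27 ≈ €678.2 million.

€678.2 million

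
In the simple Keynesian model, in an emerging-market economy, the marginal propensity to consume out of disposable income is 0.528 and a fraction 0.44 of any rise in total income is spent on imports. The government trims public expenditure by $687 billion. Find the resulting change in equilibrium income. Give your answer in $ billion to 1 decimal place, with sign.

−$753.3 billion

Spending multiplier = 1/(1 − c + m) = 1/(1 − 0.528 + 0.44) = 1/0.912 ≈ 1.096.
ΔY = k × ΔG = (−$687 billion) / 0.912 ≈ −$753.3 billion.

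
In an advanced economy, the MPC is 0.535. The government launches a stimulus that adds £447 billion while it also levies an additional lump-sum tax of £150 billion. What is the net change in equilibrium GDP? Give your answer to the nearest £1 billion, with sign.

Expenditure multiplier = 1/(1 − MPC) = 1/(1 − 0.535) = 1/0.465 ≈ 2.151.
ΔG contributes k·ΔG = (+£447 billion) / 0.465 ≈ +£961.3 billion.
ΔT of +£150 billion changes first-round spending by −c·ΔT = −£80.25 billion, contributing k·(−c·ΔT) = (−£80.25 billion) / 0.465 ≈ −£172.6 billion.
Net ΔY = k(ΔG − c·ΔT) = (+£366.75 billion) / 0.465 ≈ +£789 billion.

+£789 billion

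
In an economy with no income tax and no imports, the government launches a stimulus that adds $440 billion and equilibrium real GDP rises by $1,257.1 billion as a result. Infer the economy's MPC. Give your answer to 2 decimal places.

0.65

Implied spending multiplier k = ΔY/ΔG = 1,257.1/440 ≈ 2.857.
Since k = 1/(1 − MPC), MPC = 1 − 1/k = 1 − ΔG/ΔY = 1 − 440/1,257.1 ≈ 0.65.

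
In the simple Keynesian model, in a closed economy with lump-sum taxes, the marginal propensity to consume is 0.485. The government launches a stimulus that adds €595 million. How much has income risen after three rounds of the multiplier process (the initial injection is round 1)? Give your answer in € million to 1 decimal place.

Round 1 adds ΔG = €595 million; each later round is MPC = 0.485 times the previous.
After 3 rounds: 595 + 288.575 + 139.958875 = ΔG·(1 − c^3)/(1 − c) = 595 × (1 − 0.114084125)/0.515 ≈ €1,023.5 million.

€1,023.5 million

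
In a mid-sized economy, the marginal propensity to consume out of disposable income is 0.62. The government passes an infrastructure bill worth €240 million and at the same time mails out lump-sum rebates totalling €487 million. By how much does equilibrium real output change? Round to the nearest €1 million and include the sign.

Expenditure multiplier = 1/(1 − MPC) = 1/(1 − 0.62) = 1/0.38 ≈ 2.632.
ΔG contributes k·ΔG = (+€240 million) / 0.38 ≈ +€631.6 million.
ΔT of −€487 million changes first-round spending by −c·ΔT = +€301.94 million, contributing k·(−c·ΔT) = (+€301.94 million) / 0.38 ≈ +€794.6 million.
Net ΔY = k(ΔG − c·ΔT) = (+€541.94 million) / 0.38 ≈ +€1,426 million.

+€1,426 million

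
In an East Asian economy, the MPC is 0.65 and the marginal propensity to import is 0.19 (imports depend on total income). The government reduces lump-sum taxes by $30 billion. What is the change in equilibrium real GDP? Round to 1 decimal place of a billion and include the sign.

+$36.1 billion

A lump-sum tax change of −$30 billion shifts disposable income by +$30 billion; first-round consumption changes by −c × ΔT = −0.65 × (−$30 billion) = +$19.5 billion.
Expenditure multiplier = 1/(1 − c + m) = 1/(1 − 0.65 + 0.19) = 1/0.54 ≈ 1.852.
The tax multiplier is −c × k ≈ −1.204, so ΔY = k × (−c·ΔT) = (+$19.5 billion) / 0.54 ≈ +$36.1 billion.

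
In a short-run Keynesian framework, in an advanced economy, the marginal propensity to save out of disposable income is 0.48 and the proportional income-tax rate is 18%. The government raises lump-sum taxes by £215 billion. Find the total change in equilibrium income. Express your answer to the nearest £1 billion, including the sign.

−£195 billion

MPC = 1 − MPS = 1 − 0.48 = 0.52.
A lump-sum tax change of +£215 billion shifts disposable income by −£215 billion; first-round consumption changes by −c × ΔT = −0.52 × (+£215 billion) = −£111.8 billion.
Expenditure multiplier = 1/(1 − c(1−t)) = 1/(1 − 0.52×0.82) = 1/0.5736 ≈ 1.743.
The tax multiplier is −c × k ≈ −0.907, so ΔY = k × (−c·ΔT) = (−£111.8 billion) / 0.5736 ≈ −£195 billion.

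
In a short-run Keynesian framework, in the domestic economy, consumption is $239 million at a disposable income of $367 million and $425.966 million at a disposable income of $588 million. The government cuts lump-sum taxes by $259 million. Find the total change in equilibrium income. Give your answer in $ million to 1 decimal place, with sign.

+$1,422.8 million

MPC = ΔC/ΔYd = (425.966 − 239)/(588 − 367) = 186.966/221 = 0.846.
A lump-sum tax change of −$259 million shifts disposable income by +$259 million; first-round consumption changes by −c × ΔT = −0.846 × (−$259 million) = +$219.114 million.
Expenditure multiplier = 1/(1 − MPC) = 1/(1 − 0.846) = 1/0.154 ≈ 6.494.
The tax multiplier is −c × k ≈ −5.494, so ΔY = k × (−c·ΔT) = (+$219.114 million) / 0.154 ≈ +$1,422.8 million.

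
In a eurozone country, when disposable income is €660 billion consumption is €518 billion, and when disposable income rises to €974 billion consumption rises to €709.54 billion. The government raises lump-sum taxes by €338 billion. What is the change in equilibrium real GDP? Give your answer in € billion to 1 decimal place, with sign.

−€528.7 billion

MPC = ΔC/ΔYd = (709.54 − 518)/(974 − 660) = 191.54/314 = 0.61.
A lump-sum tax change of +€338 billion shifts disposable income by −€338 billion; first-round consumption changes by −c × ΔT = −0.61 × (+€338 billion) = −€206.18 billion.
Expenditure multiplier = 1/(1 − MPC) = 1/(1 − 0.61) = 1/0.39 ≈ 2.564.
The tax multiplier is −c × k ≈ −1.564, so ΔY = k × (−c·ΔT) = (−€206.18 billion) / 0.39 ≈ −€528.7 billion.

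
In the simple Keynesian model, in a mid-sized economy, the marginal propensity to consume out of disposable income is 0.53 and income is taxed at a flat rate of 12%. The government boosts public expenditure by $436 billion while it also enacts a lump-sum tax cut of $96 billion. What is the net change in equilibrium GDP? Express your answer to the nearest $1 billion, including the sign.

+$912 billion

Expenditure multiplier = 1/(1 − c(1−t)) = 1/(1 − 0.53×0.88) = 1/0.5336 ≈ 1.874.
ΔG contributes k·ΔG = (+$436 billion) / 0.5336 ≈ +$817.1 billion.
ΔT of −$96 billion changes first-round spending by −c·ΔT = +$50.88 billion, contributing k·(−c·ΔT) = (+$50.88 billion) / 0.5336 ≈ +$95.4 billion.
Net ΔY = k(ΔG − c·ΔT) = (+$486.88 billion) / 0.5336 ≈ +$912 billion.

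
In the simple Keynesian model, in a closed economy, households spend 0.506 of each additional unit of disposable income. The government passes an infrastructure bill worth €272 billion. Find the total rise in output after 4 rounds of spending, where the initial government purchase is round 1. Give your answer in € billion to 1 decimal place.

€514.5 billion

Round 1 adds ΔG = €272 billion; each later round is MPC = 0.506 times the previous.
After 4 rounds: 272 + 137.632 + 69.641792 + 35.238746752 = ΔG·(1 − c^4)/(1 − c) = 272 × (1 − 0.065554433296)/0.494 ≈ €514.5 billion.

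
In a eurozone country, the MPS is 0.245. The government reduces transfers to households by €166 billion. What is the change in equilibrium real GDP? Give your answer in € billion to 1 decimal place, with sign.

−€511.6 billion

MPC = 1 − MPS = 1 − 0.245 = 0.755.
The transfer change shifts disposable income by −€166 billion, so first-round consumption changes by c·ΔTR = 0.755 × (−€166 billion) = −€125.33 billion.
Expenditure multiplier = 1/(1 − MPC) = 1/(1 − 0.755) = 1/0.245 ≈ 4.082.
The transfer multiplier is c × k ≈ 3.082, so ΔY = k × (c·ΔTR) = (−€125.33 billion) / 0.245 ≈ −€511.6 billion.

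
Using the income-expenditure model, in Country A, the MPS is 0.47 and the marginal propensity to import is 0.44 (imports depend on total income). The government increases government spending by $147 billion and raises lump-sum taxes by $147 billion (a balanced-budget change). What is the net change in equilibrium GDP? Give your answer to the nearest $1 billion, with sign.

+$76 billion

MPC = 1 − MPS = 1 − 0.47 = 0.53.
Expenditure multiplier = 1/(1 − c + m) = 1/(1 − 0.53 + 0.44) = 1/0.91 ≈ 1.099.
ΔG contributes k·ΔG = (+$147 billion) / 0.91 ≈ +$161.5 billion.
ΔT of +$147 billion changes first-round spending by −c·ΔT = −$77.91 billion, contributing k·(−c·ΔT) = (−$77.91 billion) / 0.91 ≈ −$85.6 billion.
Net ΔY = k(ΔG − c·ΔT) = (+$69.09 billion) / 0.91 ≈ +$76 billion.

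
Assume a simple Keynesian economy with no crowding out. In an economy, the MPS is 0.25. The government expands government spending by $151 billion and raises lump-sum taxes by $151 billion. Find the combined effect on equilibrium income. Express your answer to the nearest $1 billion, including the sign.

+$151 billion

MPC = 1 − MPS = 1 − 0.25 = 0.75.
Expenditure multiplier = 1/(1 − MPC) = 1/(1 − 0.75) = 1/0.25 = 4.
ΔG contributes k·ΔG = (+$151 billion) / 0.25 = +$604 billion.
ΔT of +$151 billion changes first-round spending by −c·ΔT = −$113.25 billion, contributing k·(−c·ΔT) = (−$113.25 billion) / 0.25 = −$453 billion.
With ΔG = ΔT and no other leakages, the balanced-budget multiplier is 1, so ΔY = ΔG = +$151 billion.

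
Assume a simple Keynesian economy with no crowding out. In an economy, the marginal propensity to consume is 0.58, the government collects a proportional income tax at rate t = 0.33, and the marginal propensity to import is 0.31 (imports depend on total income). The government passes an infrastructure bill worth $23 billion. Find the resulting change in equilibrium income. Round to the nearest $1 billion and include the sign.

Spending multiplier = 1/(1 − c(1−t) + m) = 1/(1 − 0.58×0.67 + 0.31) = 1/0.9214 ≈ 1.085.
ΔY = k × ΔG = (+$23 billion) / 0.9214 ≈ +$25 billion.

+$25 billion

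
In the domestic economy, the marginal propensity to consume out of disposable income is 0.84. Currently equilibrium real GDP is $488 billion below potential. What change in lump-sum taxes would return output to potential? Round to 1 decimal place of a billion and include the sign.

−$93.0 billion

Spending multiplier = 1/(1 − MPC) = 1/(1 − 0.84) = 1/0.16 = 6.25.
Tax multiplier = −c·k = −0.84/0.16 = −5.25. Need ΔY = +$488 billion, so ΔT = ΔY/(−c·k) = −(+$488 billion) × 0.16 / 0.84 ≈ −$93 billion.
The government should cut lump-sum taxes by $93 billion.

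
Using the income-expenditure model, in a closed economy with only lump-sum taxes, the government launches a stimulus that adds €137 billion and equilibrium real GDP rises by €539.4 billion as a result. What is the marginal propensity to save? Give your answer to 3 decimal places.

Implied spending multiplier k = ΔY/ΔG = 539.4/137 ≈ 3.9372.
Since k = 1/(1 − MPC), MPC = 1 − 1/k = 1 − ΔG/ΔY = 1 − 137/539.4 ≈ 0.746.
MPS = 1 − MPC = 0.254.

0.254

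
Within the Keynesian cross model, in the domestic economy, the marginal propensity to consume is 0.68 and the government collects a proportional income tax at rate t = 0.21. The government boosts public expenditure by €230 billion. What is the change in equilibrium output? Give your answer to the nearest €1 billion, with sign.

Government-spending multiplier = 1/(1 − c(1−t)) = 1/(1 − 0.68×0.79) = 1/0.4628 ≈ 2.161.
ΔY = k × ΔG = (+€230 billion) / 0.4628 ≈ +€497 billion.

+€497 billion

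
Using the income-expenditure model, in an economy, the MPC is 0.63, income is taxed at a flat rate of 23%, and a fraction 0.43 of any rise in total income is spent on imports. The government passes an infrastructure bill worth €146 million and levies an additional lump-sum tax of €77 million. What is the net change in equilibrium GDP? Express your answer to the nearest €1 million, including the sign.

+€103 million

Expenditure multiplier = 1/(1 − c(1−t) + m) = 1/(1 − 0.63×0.77 + 0.43) = 1/0.9449 ≈ 1.058.
ΔG contributes k·ΔG = (+€146 million) / 0.9449 ≈ +€154.5 million.
ΔT of +€77 million changes first-round spending by −c·ΔT = −€48.51 million, contributing k·(−c·ΔT) = (−€48.51 million) / 0.9449 ≈ −€51.3 million.
Net ΔY = k(ΔG − c·ΔT) = (+€97.49 million) / 0.9449 ≈ +€103 million.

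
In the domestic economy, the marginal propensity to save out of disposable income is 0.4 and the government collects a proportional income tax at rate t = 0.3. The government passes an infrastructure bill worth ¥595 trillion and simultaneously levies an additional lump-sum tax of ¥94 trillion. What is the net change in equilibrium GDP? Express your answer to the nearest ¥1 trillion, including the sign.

+¥929 trillion

MPC = 1 − MPS = 1 − 0.4 = 0.6.
Expenditure multiplier = 1/(1 − c(1−t)) = 1/(1 − 0.6×0.7) = 1/0.58 ≈ 1.724.
ΔG contributes k·ΔG = (+¥595 trillion) / 0.58 ≈ +¥1,025.9 trillion.
ΔT of +¥94 trillion changes first-round spending by −c·ΔT = −¥56.4 trillion, contributing k·(−c·ΔT) = (−¥56.4 trillion) / 0.58 ≈ −¥97.2 trillion.
Net ΔY = k(ΔG − c·ΔT) = (+¥538.6 trillion) / 0.58 ≈ +¥929 trillion.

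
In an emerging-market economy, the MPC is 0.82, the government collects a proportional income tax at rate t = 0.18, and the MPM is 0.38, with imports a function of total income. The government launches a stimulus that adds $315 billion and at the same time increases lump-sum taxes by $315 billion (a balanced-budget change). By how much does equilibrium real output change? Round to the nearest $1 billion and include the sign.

Expenditure multiplier = 1/(1 − c(1−t) + m) = 1/(1 − 0.82×0.82 + 0.38) = 1/0.7076 ≈ 1.413.
ΔG contributes k·ΔG = (+$315 billion) / 0.7076 ≈ +$445.2 billion.
ΔT of +$315 billion changes first-round spending by −c·ΔT = −$258.3 billion, contributing k·(−c·ΔT) = (−$258.3 billion) / 0.7076 ≈ −$365 billion.
Net ΔY = k(ΔG − c·ΔT) = (+$56.7 billion) / 0.7076 ≈ +$80 billion.

+$80 billion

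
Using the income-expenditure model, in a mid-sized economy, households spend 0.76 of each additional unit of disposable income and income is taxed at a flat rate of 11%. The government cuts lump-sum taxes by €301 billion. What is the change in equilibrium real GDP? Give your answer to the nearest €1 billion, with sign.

+€707 billion

A lump-sum tax change of −€301 billion shifts disposable income by +€301 billion; first-round consumption changes by −c × ΔT = −0.76 × (−€301 billion) = +€228.76 billion.
Expenditure multiplier = 1/(1 − c(1−t)) = 1/(1 − 0.76×0.89) = 1/0.3236 ≈ 3.09.
The tax multiplier is −c × k ≈ −2.349, so ΔY = k × (−c·ΔT) = (+€228.76 billion) / 0.3236 ≈ +€707 billion.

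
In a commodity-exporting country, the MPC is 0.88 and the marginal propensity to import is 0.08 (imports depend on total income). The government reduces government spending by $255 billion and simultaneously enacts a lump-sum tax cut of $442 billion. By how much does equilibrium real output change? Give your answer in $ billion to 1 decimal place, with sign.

Expenditure multiplier = 1/(1 − c + m) = 1/(1 − 0.88 + 0.08) = 1/0.2 = 5.
ΔG contributes k·ΔG = (−$255 billion) / 0.2 = −$1,275 billion.
ΔT of −$442 billion changes first-round spending by −c·ΔT = +$388.96 billion, contributing k·(−c·ΔT) = (+$388.96 billion) / 0.2 = +$1,944.8 billion.
Net ΔY = k(ΔG − c·ΔT) = (+$133.96 billion) / 0.2 = +$669.8 billion.

+$669.8 billion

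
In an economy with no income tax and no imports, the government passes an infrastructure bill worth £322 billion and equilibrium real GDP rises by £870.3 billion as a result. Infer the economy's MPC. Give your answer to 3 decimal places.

0.630

Implied spending multiplier k = ΔY/ΔG = 870.3/322 ≈ 2.7028.
Since k = 1/(1 − MPC), MPC = 1 − 1/k = 1 − ΔG/ΔY = 1 − 322/870.3 ≈ 0.630.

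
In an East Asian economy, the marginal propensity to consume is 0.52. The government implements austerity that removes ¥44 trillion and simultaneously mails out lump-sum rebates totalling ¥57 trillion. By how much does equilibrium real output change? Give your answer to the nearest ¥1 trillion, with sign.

−¥30 trillion

Expenditure multiplier = 1/(1 − MPC) = 1/(1 − 0.52) = 1/0.48 ≈ 2.083.
ΔG contributes k·ΔG = (−¥44 trillion) / 0.48 ≈ −¥91.7 trillion.
ΔT of −¥57 trillion changes first-round spending by −c·ΔT = +¥29.64 trillion, contributing k·(−c·ΔT) = (+¥29.64 trillion) / 0.48 ≈ +¥61.8 trillion.
Net ΔY = k(ΔG − c·ΔT) = (−¥14.36 trillion) / 0.48 ≈ −¥30 trillion.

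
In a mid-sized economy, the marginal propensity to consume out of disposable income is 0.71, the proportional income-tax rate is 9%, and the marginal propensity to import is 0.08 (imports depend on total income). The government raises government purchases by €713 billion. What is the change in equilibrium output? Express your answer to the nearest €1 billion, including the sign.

+€1,643 billion

Expenditure multiplier = 1/(1 − c(1−t) + m) = 1/(1 − 0.71×0.91 + 0.08) = 1/0.4339 ≈ 2.305.
ΔY = k × ΔG = (+€713 billion) / 0.4339 ≈ +€1,643 billion.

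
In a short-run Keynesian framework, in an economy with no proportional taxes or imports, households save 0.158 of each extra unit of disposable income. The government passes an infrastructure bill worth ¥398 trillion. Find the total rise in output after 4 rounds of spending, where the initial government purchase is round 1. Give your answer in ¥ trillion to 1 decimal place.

¥1,252.9 trillion

MPC = 1 − MPS = 1 − 0.158 = 0.842.
Round 1 adds ΔG = ¥398 trillion; each later round is MPC = 0.842 times the previous.
After 4 rounds: 398 + 335.116 + 282.167672 + 237.585179824 = ΔG·(1 − c^4)/(1 − c) = 398 × (1 − 0.502629953296)/0.158 ≈ ¥1,252.9 trillion.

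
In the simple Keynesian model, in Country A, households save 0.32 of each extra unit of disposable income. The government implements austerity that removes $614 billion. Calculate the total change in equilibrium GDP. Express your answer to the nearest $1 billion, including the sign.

−$1,919 billion

MPC = 1 − MPS = 1 − 0.32 = 0.68.
Government-spending multiplier = 1/(1 − MPC) = 1/(1 − 0.68) = 1/0.32 = 3.125.
ΔY = k × ΔG = (−$614 billion) / 0.32 ≈ −$1,919 billion.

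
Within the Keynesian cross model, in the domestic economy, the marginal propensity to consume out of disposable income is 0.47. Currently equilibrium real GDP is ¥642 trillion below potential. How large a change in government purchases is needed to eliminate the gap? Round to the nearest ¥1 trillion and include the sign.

Spending multiplier = 1/(1 − MPC) = 1/(1 − 0.47) = 1/0.53 ≈ 1.887.
Need ΔY = +¥642 trillion, so ΔG = ΔY/k = (+¥642 trillion) × 0.53 ≈ +¥340 trillion.
The government should increase government purchases by ¥340 trillion.

+¥340 trillion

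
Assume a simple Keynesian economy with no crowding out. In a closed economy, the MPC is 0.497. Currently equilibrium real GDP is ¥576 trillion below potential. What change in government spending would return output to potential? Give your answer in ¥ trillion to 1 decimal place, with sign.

Spending multiplier = 1/(1 − MPC) = 1/(1 − 0.497) = 1/0.503 ≈ 1.988.
Need ΔY = +¥576 trillion, so ΔG = ΔY/k = (+¥576 trillion) × 0.503 ≈ +¥289.7 trillion.
The government should increase government spending by ¥289.7 trillion.

+¥289.7 trillion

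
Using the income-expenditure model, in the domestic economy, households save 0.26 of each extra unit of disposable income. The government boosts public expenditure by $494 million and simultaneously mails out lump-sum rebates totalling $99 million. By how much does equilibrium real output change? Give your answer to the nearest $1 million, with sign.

+$2,182 million

MPC = 1 − MPS = 1 − 0.26 = 0.74.
Expenditure multiplier = 1/(1 − MPC) = 1/(1 − 0.74) = 1/0.26 ≈ 3.846.
ΔG contributes k·ΔG = (+$494 million) / 0.26 = +$1,900 million.
ΔT of −$99 million changes first-round spending by −c·ΔT = +$73.26 million, contributing k·(−c·ΔT) = (+$73.26 million) / 0.26 ≈ +$281.8 million.
Net ΔY = k(ΔG − c·ΔT) = (+$567.26 million) / 0.26 ≈ +$2,182 million.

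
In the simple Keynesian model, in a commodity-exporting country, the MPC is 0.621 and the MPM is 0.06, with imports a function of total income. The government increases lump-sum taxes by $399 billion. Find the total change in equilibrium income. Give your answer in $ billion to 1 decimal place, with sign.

A lump-sum tax change of +$399 billion shifts disposable income by −$399 billion; first-round consumption changes by −c × ΔT = −0.621 × (+$399 billion) = −$247.779 billion.
Expenditure multiplier = 1/(1 − c + m) = 1/(1 − 0.621 + 0.06) = 1/0.439 ≈ 2.278.
The tax multiplier is −c × k ≈ −1.415, so ΔY = k × (−c·ΔT) = (−$247.779 billion) / 0.439 ≈ −$564.4 billion.

−$564.4 billion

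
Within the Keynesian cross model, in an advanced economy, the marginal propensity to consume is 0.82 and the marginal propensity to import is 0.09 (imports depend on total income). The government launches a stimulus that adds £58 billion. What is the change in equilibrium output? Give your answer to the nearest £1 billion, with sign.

Expenditure multiplier = 1/(1 − c + m) = 1/(1 − 0.82 + 0.09) = 1/0.27 ≈ 3.704.
ΔY = k × ΔG = (+£58 billion) / 0.27 ≈ +£215 billion.

+£215 billion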